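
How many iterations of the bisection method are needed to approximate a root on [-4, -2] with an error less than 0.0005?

We need (b-a)/2^n ≤ 0.0005
(-2 - (-4))/2^n ≤ 0.0005
2/2^n ≤ 0.0005
2^n ≥ 4000
n ≥ log₂(4000) = 11.97
n ≥ 12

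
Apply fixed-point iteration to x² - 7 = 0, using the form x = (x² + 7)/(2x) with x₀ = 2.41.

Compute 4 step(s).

Equation: x² - 7 = 0
Fixed-point form: x = (x² + 7)/(2x)
x₀ = 2.41

x_1 = g(2.410000) = 2.657282
x_2 = g(2.657282) = 2.645776
x_3 = g(2.645776) = 2.645751
x_4 = g(2.645751) = 2.645751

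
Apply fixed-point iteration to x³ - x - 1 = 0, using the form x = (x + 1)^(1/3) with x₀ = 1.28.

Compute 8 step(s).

Equation: x³ - x - 1 = 0
Fixed-point form: x = (x + 1)^(1/3)
x₀ = 1.28

x_1 = g(1.280000) = 1.316169
x_2 = g(1.316169) = 1.323092
x_3 = g(1.323092) = 1.324409
x_4 = g(1.324409) = 1.324659
x_5 = g(1.324659) = 1.324707
x_6 = g(1.324707) = 1.324716
x_7 = g(1.324716) = 1.324718
x_8 = g(1.324718) = 1.324718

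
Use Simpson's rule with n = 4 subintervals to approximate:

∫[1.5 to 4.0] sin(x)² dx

f(x) = sin(x)²
a = 1.5, b = 4.0, n = 4
h = (b - a)/n = 0.625000

Simpson's rule: (h/3)[f(x₀) + 4f(x₁) + 2f(x₂) + ... + f(xₙ)]

x_0 = 1.5000, f(x_0) = 0.994996, coefficient = 1
x_1 = 2.1250, f(x_1) = 0.723044, coefficient = 4
x_2 = 2.7500, f(x_2) = 0.145665, coefficient = 2
x_3 = 3.3750, f(x_3) = 0.053497, coefficient = 4
x_4 = 4.0000, f(x_4) = 0.572750, coefficient = 1

I ≈ (0.625000/3) × 4.965239 = 1.034425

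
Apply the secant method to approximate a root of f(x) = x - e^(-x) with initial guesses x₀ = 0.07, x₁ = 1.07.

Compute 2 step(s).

f(x) = x - e^(-x)
x₀ = 0.07, x₁ = 1.07

Secant formula: x_{n+1} = x_n - f(x_n)(x_n - x_{n-1})/(f(x_n) - f(x_{n-1}))

Iteration 1:
  f(0.070000) = -0.862394
  f(1.070000) = 0.726991
  x_2 = 1.070000 - 0.726991×(1.070000 - 0.070000)/(0.726991 - (-0.862394))
       = 0.612596
Iteration 2:
  f(1.070000) = 0.726991
  f(0.612596) = 0.070654
  x_3 = 0.612596 - 0.070654×(0.612596 - 1.070000)/(0.070654 - 0.726991)
       = 0.563357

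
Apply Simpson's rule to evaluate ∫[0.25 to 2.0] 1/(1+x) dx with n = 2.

f(x) = 1/(1+x)
a = 0.25, b = 2.0, n = 2
h = (b - a)/n = 0.875000

Simpson's rule: (h/3)[f(x₀) + 4f(x₁) + 2f(x₂) + ... + f(xₙ)]

x_0 = 0.2500, f(x_0) = 0.800000, coefficient = 1
x_1 = 1.1250, f(x_1) = 0.470588, coefficient = 4
x_2 = 2.0000, f(x_2) = 0.333333, coefficient = 1

I ≈ (0.875000/3) × 3.015686 = 0.879575
Exact value: 0.875469
Error: 0.004106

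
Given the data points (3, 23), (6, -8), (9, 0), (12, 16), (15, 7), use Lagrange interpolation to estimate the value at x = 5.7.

Lagrange interpolation formula:
P(x) = Σ yᵢ × Lᵢ(x)
where Lᵢ(x) = Π_{j≠i} (x - xⱼ)/(xᵢ - xⱼ)

L_0(5.7) = (5.7 - 6)/(3 - 6) × (5.7 - 9)/(3 - 9) × (5.7 - 12)/(3 - 12) × (5.7 - 15)/(3 - 15) = 0.029837
L_1(5.7) = (5.7 - 3)/(6 - 3) × (5.7 - 9)/(6 - 9) × (5.7 - 12)/(6 - 12) × (5.7 - 15)/(6 - 15) = 1.074150
L_2(5.7) = (5.7 - 3)/(9 - 3) × (5.7 - 6)/(9 - 6) × (5.7 - 12)/(9 - 12) × (5.7 - 15)/(9 - 15) = -0.146475
L_3(5.7) = (5.7 - 3)/(12 - 3) × (5.7 - 6)/(12 - 6) × (5.7 - 9)/(12 - 9) × (5.7 - 15)/(12 - 15) = 0.051150
L_4(5.7) = (5.7 - 3)/(15 - 3) × (5.7 - 6)/(15 - 6) × (5.7 - 9)/(15 - 9) × (5.7 - 12)/(15 - 12) = -0.008662

P(5.7) = 23×L_0(5.7) + (-8)×L_1(5.7) + 0×L_2(5.7) + 16×L_3(5.7) + 7×L_4(5.7)
P(5.7) = -7.149175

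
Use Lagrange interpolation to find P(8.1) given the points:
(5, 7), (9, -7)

Lagrange interpolation formula:
P(x) = Σ yᵢ × Lᵢ(x)
where Lᵢ(x) = Π_{j≠i} (x - xⱼ)/(xᵢ - xⱼ)

L_0(8.1) = (8.1 - 9)/(5 - 9) = 0.225000
L_1(8.1) = (8.1 - 5)/(9 - 5) = 0.775000

P(8.1) = 7×L_0(8.1) + (-7)×L_1(8.1)
P(8.1) = -3.850000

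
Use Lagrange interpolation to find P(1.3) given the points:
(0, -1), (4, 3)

Lagrange interpolation formula:
P(x) = Σ yᵢ × Lᵢ(x)
where Lᵢ(x) = Π_{j≠i} (x - xⱼ)/(xᵢ - xⱼ)

L_0(1.3) = (1.3 - 4)/(0 - 4) = 0.675000
L_1(1.3) = (1.3 - 0)/(4 - 0) = 0.325000

P(1.3) = (-1)×L_0(1.3) + 3×L_1(1.3)
P(1.3) = 0.300000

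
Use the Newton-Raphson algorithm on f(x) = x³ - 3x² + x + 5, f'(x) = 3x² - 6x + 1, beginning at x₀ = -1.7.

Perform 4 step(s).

f(x) = x³ - 3x² + x + 5
f'(x) = 3x² - 6x + 1
x₀ = -1.7

Newton-Raphson formula: x_{n+1} = x_n - f(x_n)/f'(x_n)

Iteration 1:
  f(-1.700000) = -10.283000
  f'(-1.700000) = 19.870000
  x_1 = -1.700000 - (-10.283000)/19.870000 = -1.182486
Iteration 2:
  f(-1.182486) = -2.030746
  f'(-1.182486) = 12.289738
  x_2 = -1.182486 - (-2.030746)/12.289738 = -1.017247
Iteration 3:
  f(-1.017247) = -0.174260
  f'(-1.017247) = 10.207856
  x_3 = -1.017247 - (-0.174260)/10.207856 = -1.000176
Iteration 4:
  f(-1.000176) = -0.001759
  f'(-1.000176) = 10.002110
  x_4 = -1.000176 - (-0.001759)/10.002110 = -1.000000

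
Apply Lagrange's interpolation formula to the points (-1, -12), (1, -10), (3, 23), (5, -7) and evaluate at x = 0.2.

Lagrange interpolation formula:
P(x) = Σ yᵢ × Lᵢ(x)
where Lᵢ(x) = Π_{j≠i} (x - xⱼ)/(xᵢ - xⱼ)

L_0(0.2) = (0.2 - 1)/(-1 - 1) × (0.2 - 3)/(-1 - 3) × (0.2 - 5)/(-1 - 5) = 0.224000
L_1(0.2) = (0.2 - (-1))/(1 - (-1)) × (0.2 - 3)/(1 - 3) × (0.2 - 5)/(1 - 5) = 1.008000
L_2(0.2) = (0.2 - (-1))/(3 - (-1)) × (0.2 - 1)/(3 - 1) × (0.2 - 5)/(3 - 5) = -0.288000
L_3(0.2) = (0.2 - (-1))/(5 - (-1)) × (0.2 - 1)/(5 - 1) × (0.2 - 3)/(5 - 3) = 0.056000

P(0.2) = (-12)×L_0(0.2) + (-10)×L_1(0.2) + 23×L_2(0.2) + (-7)×L_3(0.2)
P(0.2) = -19.784000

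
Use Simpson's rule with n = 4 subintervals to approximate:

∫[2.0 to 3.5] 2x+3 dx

f(x) = 2x+3
a = 2.0, b = 3.5, n = 4
h = (b - a)/n = 0.375000

Simpson's rule: (h/3)[f(x₀) + 4f(x₁) + 2f(x₂) + ... + f(xₙ)]

x_0 = 2.0000, f(x_0) = 7.000000, coefficient = 1
x_1 = 2.3750, f(x_1) = 7.750000, coefficient = 4
x_2 = 2.7500, f(x_2) = 8.500000, coefficient = 2
x_3 = 3.1250, f(x_3) = 9.250000, coefficient = 4
x_4 = 3.5000, f(x_4) = 10.000000, coefficient = 1

I ≈ (0.375000/3) × 102.000000 = 12.750000
Exact value: 12.750000
Error: 0.000000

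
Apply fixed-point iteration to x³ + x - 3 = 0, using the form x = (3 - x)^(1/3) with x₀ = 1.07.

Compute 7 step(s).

Equation: x³ + x - 3 = 0
Fixed-point form: x = (3 - x)^(1/3)
x₀ = 1.07

x_1 = g(1.070000) = 1.245047
x_2 = g(1.245047) = 1.206207
x_3 = g(1.206207) = 1.215041
x_4 = g(1.215041) = 1.213043
x_5 = g(1.213043) = 1.213495
x_6 = g(1.213495) = 1.213393
x_7 = g(1.213393) = 1.213416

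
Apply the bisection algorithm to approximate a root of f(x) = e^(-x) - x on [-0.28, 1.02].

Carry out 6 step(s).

f(x) = e^(-x) - x
Initial interval: [-0.28, 1.02]

Iteration 1:
  c_1 = (-0.280000 + 1.020000)/2 = 0.370000
  f(c_1) = f(0.370000) = 0.320734
  f(a) × f(c) ≥ 0, new interval: [0.370000, 1.020000]
Iteration 2:
  c_2 = (0.370000 + 1.020000)/2 = 0.695000
  f(c_2) = f(0.695000) = -0.195926
  f(a) × f(c) < 0, new interval: [0.370000, 0.695000]
Iteration 3:
  c_3 = (0.370000 + 0.695000)/2 = 0.532500
  f(c_3) = f(0.532500) = 0.054635
  f(a) × f(c) ≥ 0, new interval: [0.532500, 0.695000]
Iteration 4:
  c_4 = (0.532500 + 0.695000)/2 = 0.613750
  f(c_4) = f(0.613750) = -0.072433
  f(a) × f(c) < 0, new interval: [0.532500, 0.613750]
Iteration 5:
  c_5 = (0.532500 + 0.613750)/2 = 0.573125
  f(c_5) = f(0.573125) = -0.009364
  f(a) × f(c) < 0, new interval: [0.532500, 0.573125]
Iteration 6:
  c_6 = (0.532500 + 0.573125)/2 = 0.552812
  f(c_6) = f(0.552812) = 0.022517
  f(a) × f(c) ≥ 0, new interval: [0.552812, 0.573125]

After 6 iteration(s), the approximation is c_6 = 0.552812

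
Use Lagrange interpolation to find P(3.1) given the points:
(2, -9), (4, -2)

Lagrange interpolation formula:
P(x) = Σ yᵢ × Lᵢ(x)
where Lᵢ(x) = Π_{j≠i} (x - xⱼ)/(xᵢ - xⱼ)

L_0(3.1) = (3.1 - 4)/(2 - 4) = 0.450000
L_1(3.1) = (3.1 - 2)/(4 - 2) = 0.550000

P(3.1) = (-9)×L_0(3.1) + (-2)×L_1(3.1)
P(3.1) = -5.150000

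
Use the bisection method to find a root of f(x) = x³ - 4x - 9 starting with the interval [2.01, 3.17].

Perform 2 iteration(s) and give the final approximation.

f(x) = x³ - 4x - 9
Initial interval: [2.01, 3.17]

Iteration 1:
  c_1 = (2.010000 + 3.170000)/2 = 2.590000
  f(c_1) = f(2.590000) = -1.986021
  f(a) × f(c) ≥ 0, new interval: [2.590000, 3.170000]
Iteration 2:
  c_2 = (2.590000 + 3.170000)/2 = 2.880000
  f(c_2) = f(2.880000) = 3.367872
  f(a) × f(c) < 0, new interval: [2.590000, 2.880000]

After 2 iteration(s), the approximation is c_2 = 2.880000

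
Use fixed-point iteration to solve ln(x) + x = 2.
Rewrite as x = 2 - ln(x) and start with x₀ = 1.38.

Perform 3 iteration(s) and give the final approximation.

Equation: ln(x) + x = 2
Fixed-point form: x = 2 - ln(x)
x₀ = 1.38

x_1 = g(1.380000) = 1.677917
x_2 = g(1.677917) = 1.482447
x_3 = g(1.482447) = 1.606306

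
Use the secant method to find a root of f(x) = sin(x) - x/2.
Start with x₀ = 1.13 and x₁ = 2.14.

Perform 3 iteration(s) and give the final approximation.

f(x) = sin(x) - x/2
x₀ = 1.13, x₁ = 2.14

Secant formula: x_{n+1} = x_n - f(x_n)(x_n - x_{n-1})/(f(x_n) - f(x_{n-1}))

Iteration 1:
  f(1.130000) = 0.339412
  f(2.140000) = -0.227670
  x_2 = 2.140000 - (-0.227670)×(2.140000 - 1.130000)/(-0.227670 - 0.339412)
       = 1.734510
Iteration 2:
  f(2.140000) = -0.227670
  f(1.734510) = 0.119374
  x_3 = 1.734510 - 0.119374×(1.734510 - 2.140000)/(0.119374 - (-0.227670))
       = 1.873988
Iteration 3:
  f(1.734510) = 0.119374
  f(1.873988) = 0.017395
  x_4 = 1.873988 - 0.017395×(1.873988 - 1.734510)/(0.017395 - 0.119374)
       = 1.897779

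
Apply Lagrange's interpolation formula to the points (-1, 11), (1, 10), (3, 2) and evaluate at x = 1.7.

Lagrange interpolation formula:
P(x) = Σ yᵢ × Lᵢ(x)
where Lᵢ(x) = Π_{j≠i} (x - xⱼ)/(xᵢ - xⱼ)

L_0(1.7) = (1.7 - 1)/(-1 - 1) × (1.7 - 3)/(-1 - 3) = -0.113750
L_1(1.7) = (1.7 - (-1))/(1 - (-1)) × (1.7 - 3)/(1 - 3) = 0.877500
L_2(1.7) = (1.7 - (-1))/(3 - (-1)) × (1.7 - 1)/(3 - 1) = 0.236250

P(1.7) = 11×L_0(1.7) + 10×L_1(1.7) + 2×L_2(1.7)
P(1.7) = 7.996250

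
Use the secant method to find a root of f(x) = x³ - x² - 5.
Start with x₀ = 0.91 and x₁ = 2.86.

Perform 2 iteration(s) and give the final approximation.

f(x) = x³ - x² - 5
x₀ = 0.91, x₁ = 2.86

Secant formula: x_{n+1} = x_n - f(x_n)(x_n - x_{n-1})/(f(x_n) - f(x_{n-1}))

Iteration 1:
  f(0.910000) = -5.074529
  f(2.860000) = 10.214056
  x_2 = 2.860000 - 10.214056×(2.860000 - 0.910000)/(10.214056 - (-5.074529))
       = 1.557237
Iteration 2:
  f(2.860000) = 10.214056
  f(1.557237) = -3.648709
  x_3 = 1.557237 - (-3.648709)×(1.557237 - 2.860000)/(-3.648709 - 10.214056)
       = 1.900127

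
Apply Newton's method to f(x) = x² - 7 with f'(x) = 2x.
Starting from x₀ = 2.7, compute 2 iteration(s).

f(x) = x² - 7
f'(x) = 2x
x₀ = 2.7

Newton-Raphson formula: x_{n+1} = x_n - f(x_n)/f'(x_n)

Iteration 1:
  f(2.700000) = 0.290000
  f'(2.700000) = 5.400000
  x_1 = 2.700000 - 0.290000/5.400000 = 2.646296
Iteration 2:
  f(2.646296) = 0.002884
  f'(2.646296) = 5.292593
  x_2 = 2.646296 - 0.002884/5.292593 = 2.645751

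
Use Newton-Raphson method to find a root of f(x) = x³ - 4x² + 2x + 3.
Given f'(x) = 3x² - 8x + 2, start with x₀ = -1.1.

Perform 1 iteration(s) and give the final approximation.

f(x) = x³ - 4x² + 2x + 3
f'(x) = 3x² - 8x + 2
x₀ = -1.1

Newton-Raphson formula: x_{n+1} = x_n - f(x_n)/f'(x_n)

Iteration 1:
  f(-1.100000) = -5.371000
  f'(-1.100000) = 14.430000
  x_1 = -1.100000 - (-5.371000)/14.430000 = -0.727789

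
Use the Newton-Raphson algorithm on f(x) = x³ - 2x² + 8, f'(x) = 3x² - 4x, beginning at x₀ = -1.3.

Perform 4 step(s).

f(x) = x³ - 2x² + 8
f'(x) = 3x² - 4x
x₀ = -1.3

Newton-Raphson formula: x_{n+1} = x_n - f(x_n)/f'(x_n)

Iteration 1:
  f(-1.300000) = 2.423000
  f'(-1.300000) = 10.270000
  x_1 = -1.300000 - 2.423000/10.270000 = -1.535930
Iteration 2:
  f(-1.535930) = -0.341544
  f'(-1.535930) = 13.220961
  x_2 = -1.535930 - (-0.341544)/13.220961 = -1.510096
Iteration 3:
  f(-1.510096) = -0.004393
  f'(-1.510096) = 12.881559
  x_3 = -1.510096 - (-0.004393)/12.881559 = -1.509755
Iteration 4:
  f(-1.509755) = -0.000001
  f'(-1.509755) = 12.877106
  x_4 = -1.509755 - (-0.000001)/12.877106 = -1.509755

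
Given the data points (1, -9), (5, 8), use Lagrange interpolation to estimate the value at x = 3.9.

Lagrange interpolation formula:
P(x) = Σ yᵢ × Lᵢ(x)
where Lᵢ(x) = Π_{j≠i} (x - xⱼ)/(xᵢ - xⱼ)

L_0(3.9) = (3.9 - 5)/(1 - 5) = 0.275000
L_1(3.9) = (3.9 - 1)/(5 - 1) = 0.725000

P(3.9) = (-9)×L_0(3.9) + 8×L_1(3.9)
P(3.9) = 3.325000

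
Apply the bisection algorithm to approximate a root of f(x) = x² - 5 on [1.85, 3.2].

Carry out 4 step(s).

f(x) = x² - 5
Initial interval: [1.85, 3.2]

Iteration 1:
  c_1 = (1.850000 + 3.200000)/2 = 2.525000
  f(c_1) = f(2.525000) = 1.375625
  f(a) × f(c) < 0, new interval: [1.850000, 2.525000]
Iteration 2:
  c_2 = (1.850000 + 2.525000)/2 = 2.187500
  f(c_2) = f(2.187500) = -0.214844
  f(a) × f(c) ≥ 0, new interval: [2.187500, 2.525000]
Iteration 3:
  c_3 = (2.187500 + 2.525000)/2 = 2.356250
  f(c_3) = f(2.356250) = 0.551914
  f(a) × f(c) < 0, new interval: [2.187500, 2.356250]
Iteration 4:
  c_4 = (2.187500 + 2.356250)/2 = 2.271875
  f(c_4) = f(2.271875) = 0.161416
  f(a) × f(c) < 0, new interval: [2.187500, 2.271875]

After 4 iteration(s), the approximation is c_4 = 2.271875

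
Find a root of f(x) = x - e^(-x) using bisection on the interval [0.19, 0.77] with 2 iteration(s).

f(x) = x - e^(-x)
Initial interval: [0.19, 0.77]

Iteration 1:
  c_1 = (0.190000 + 0.770000)/2 = 0.480000
  f(c_1) = f(0.480000) = -0.138783
  f(a) × f(c) ≥ 0, new interval: [0.480000, 0.770000]
Iteration 2:
  c_2 = (0.480000 + 0.770000)/2 = 0.625000
  f(c_2) = f(0.625000) = 0.089739
  f(a) × f(c) < 0, new interval: [0.480000, 0.625000]

After 2 iteration(s), the approximation is c_2 = 0.625000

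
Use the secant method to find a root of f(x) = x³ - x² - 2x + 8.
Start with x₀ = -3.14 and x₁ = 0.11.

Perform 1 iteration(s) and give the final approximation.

f(x) = x³ - x² - 2x + 8
x₀ = -3.14, x₁ = 0.11

Secant formula: x_{n+1} = x_n - f(x_n)(x_n - x_{n-1})/(f(x_n) - f(x_{n-1}))

Iteration 1:
  f(-3.140000) = -26.538744
  f(0.110000) = 7.769231
  x_2 = 0.110000 - 7.769231×(0.110000 - (-3.140000))/(7.769231 - (-26.538744))
       = -0.625981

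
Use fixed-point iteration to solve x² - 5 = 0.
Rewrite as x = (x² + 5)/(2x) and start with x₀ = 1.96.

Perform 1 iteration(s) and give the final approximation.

Equation: x² - 5 = 0
Fixed-point form: x = (x² + 5)/(2x)
x₀ = 1.96

x_1 = g(1.960000) = 2.255510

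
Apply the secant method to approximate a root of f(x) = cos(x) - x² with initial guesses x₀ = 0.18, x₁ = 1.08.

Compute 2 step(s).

f(x) = cos(x) - x²
x₀ = 0.18, x₁ = 1.08

Secant formula: x_{n+1} = x_n - f(x_n)(x_n - x_{n-1})/(f(x_n) - f(x_{n-1}))

Iteration 1:
  f(0.180000) = 0.951444
  f(1.080000) = -0.695072
  x_2 = 1.080000 - (-0.695072)×(1.080000 - 0.180000)/(-0.695072 - 0.951444)
       = 0.700068
Iteration 2:
  f(1.080000) = -0.695072
  f(0.700068) = 0.274704
  x_3 = 0.700068 - 0.274704×(0.700068 - 1.080000)/(0.274704 - (-0.695072))
       = 0.807689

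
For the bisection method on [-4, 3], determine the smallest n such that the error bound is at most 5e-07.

We need (b-a)/2^n ≤ 5e-07
(3 - (-4))/2^n ≤ 5e-07
7/2^n ≤ 5e-07
2^n ≥ 14000000
n ≥ log₂(14000000) = 23.74
n ≥ 24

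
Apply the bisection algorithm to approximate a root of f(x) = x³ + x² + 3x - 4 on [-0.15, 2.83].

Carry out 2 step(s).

f(x) = x³ + x² + 3x - 4
Initial interval: [-0.15, 2.83]

Iteration 1:
  c_1 = (-0.150000 + 2.830000)/2 = 1.340000
  f(c_1) = f(1.340000) = 4.221704
  f(a) × f(c) < 0, new interval: [-0.150000, 1.340000]
Iteration 2:
  c_2 = (-0.150000 + 1.340000)/2 = 0.595000
  f(c_2) = f(0.595000) = -1.650330
  f(a) × f(c) ≥ 0, new interval: [0.595000, 1.340000]

After 2 iteration(s), the approximation is c_2 = 0.595000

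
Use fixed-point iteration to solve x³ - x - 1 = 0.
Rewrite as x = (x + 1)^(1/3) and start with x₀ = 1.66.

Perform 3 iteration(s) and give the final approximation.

Equation: x³ - x - 1 = 0
Fixed-point form: x = (x + 1)^(1/3)
x₀ = 1.66

x_1 = g(1.660000) = 1.385566
x_2 = g(1.385566) = 1.336176
x_3 = g(1.336176) = 1.326891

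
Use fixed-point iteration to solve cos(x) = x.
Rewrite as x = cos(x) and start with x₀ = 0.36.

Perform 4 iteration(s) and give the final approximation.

Equation: cos(x) = x
Fixed-point form: x = cos(x)
x₀ = 0.36

x_1 = g(0.360000) = 0.935897
x_2 = g(0.935897) = 0.593097
x_3 = g(0.593097) = 0.829214
x_4 = g(0.829214) = 0.675456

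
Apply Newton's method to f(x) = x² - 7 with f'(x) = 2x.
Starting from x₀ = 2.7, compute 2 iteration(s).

f(x) = x² - 7
f'(x) = 2x
x₀ = 2.7

Newton-Raphson formula: x_{n+1} = x_n - f(x_n)/f'(x_n)

Iteration 1:
  f(2.700000) = 0.290000
  f'(2.700000) = 5.400000
  x_1 = 2.700000 - 0.290000/5.400000 = 2.646296
Iteration 2:
  f(2.646296) = 0.002884
  f'(2.646296) = 5.292593
  x_2 = 2.646296 - 0.002884/5.292593 = 2.645751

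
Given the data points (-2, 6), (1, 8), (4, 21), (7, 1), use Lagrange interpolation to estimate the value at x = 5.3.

Lagrange interpolation formula:
P(x) = Σ yᵢ × Lᵢ(x)
where Lᵢ(x) = Π_{j≠i} (x - xⱼ)/(xᵢ - xⱼ)

L_0(5.3) = (5.3 - 1)/(-2 - 1) × (5.3 - 4)/(-2 - 4) × (5.3 - 7)/(-2 - 7) = 0.058660
L_1(5.3) = (5.3 - (-2))/(1 - (-2)) × (5.3 - 4)/(1 - 4) × (5.3 - 7)/(1 - 7) = -0.298759
L_2(5.3) = (5.3 - (-2))/(4 - (-2)) × (5.3 - 1)/(4 - 1) × (5.3 - 7)/(4 - 7) = 0.988204
L_3(5.3) = (5.3 - (-2))/(7 - (-2)) × (5.3 - 1)/(7 - 1) × (5.3 - 4)/(7 - 4) = 0.251895

P(5.3) = 6×L_0(5.3) + 8×L_1(5.3) + 21×L_2(5.3) + 1×L_3(5.3)
P(5.3) = 18.966062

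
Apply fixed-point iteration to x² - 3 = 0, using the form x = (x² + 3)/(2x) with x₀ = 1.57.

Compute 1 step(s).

Equation: x² - 3 = 0
Fixed-point form: x = (x² + 3)/(2x)
x₀ = 1.57

x_1 = g(1.570000) = 1.740414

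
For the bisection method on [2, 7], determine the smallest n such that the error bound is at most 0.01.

We need (b-a)/2^n ≤ 0.01
(7 - 2)/2^n ≤ 0.01
5/2^n ≤ 0.01
2^n ≥ 500
n ≥ log₂(500) = 8.97
n ≥ 9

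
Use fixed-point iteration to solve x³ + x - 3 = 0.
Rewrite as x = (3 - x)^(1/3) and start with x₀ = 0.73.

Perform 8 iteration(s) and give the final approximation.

Equation: x³ + x - 3 = 0
Fixed-point form: x = (3 - x)^(1/3)
x₀ = 0.73

x_1 = g(0.730000) = 1.314242
x_2 = g(1.314242) = 1.190141
x_3 = g(1.190141) = 1.218657
x_4 = g(1.218657) = 1.212223
x_5 = g(1.212223) = 1.213681
x_6 = g(1.213681) = 1.213351
x_7 = g(1.213351) = 1.213425
x_8 = g(1.213425) = 1.213409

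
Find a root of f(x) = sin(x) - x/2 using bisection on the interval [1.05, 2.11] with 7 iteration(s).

f(x) = sin(x) - x/2
Initial interval: [1.05, 2.11]

Iteration 1:
  c_1 = (1.050000 + 2.110000)/2 = 1.580000
  f(c_1) = f(1.580000) = 0.209958
  f(a) × f(c) ≥ 0, new interval: [1.580000, 2.110000]
Iteration 2:
  c_2 = (1.580000 + 2.110000)/2 = 1.845000
  f(c_2) = f(1.845000) = 0.040141
  f(a) × f(c) ≥ 0, new interval: [1.845000, 2.110000]
Iteration 3:
  c_3 = (1.845000 + 2.110000)/2 = 1.977500
  f(c_3) = f(1.977500) = -0.070320
  f(a) × f(c) < 0, new interval: [1.845000, 1.977500]
Iteration 4:
  c_4 = (1.845000 + 1.977500)/2 = 1.911250
  f(c_4) = f(1.911250) = -0.013022
  f(a) × f(c) < 0, new interval: [1.845000, 1.911250]
Iteration 5:
  c_5 = (1.845000 + 1.911250)/2 = 1.878125
  f(c_5) = f(1.878125) = 0.014083
  f(a) × f(c) ≥ 0, new interval: [1.878125, 1.911250]
Iteration 6:
  c_6 = (1.878125 + 1.911250)/2 = 1.894687
  f(c_6) = f(1.894687) = 0.000660
  f(a) × f(c) ≥ 0, new interval: [1.894687, 1.911250]
Iteration 7:
  c_7 = (1.894687 + 1.911250)/2 = 1.902969
  f(c_7) = f(1.902969) = -0.006148
  f(a) × f(c) < 0, new interval: [1.894687, 1.902969]

After 7 iteration(s), the approximation is c_7 = 1.902969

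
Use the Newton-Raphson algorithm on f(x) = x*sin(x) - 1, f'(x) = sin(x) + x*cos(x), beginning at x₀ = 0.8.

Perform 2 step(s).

f(x) = x*sin(x) - 1
f'(x) = sin(x) + x*cos(x)
x₀ = 0.8

Newton-Raphson formula: x_{n+1} = x_n - f(x_n)/f'(x_n)

Iteration 1:
  f(0.800000) = -0.426115
  f'(0.800000) = 1.274721
  x_1 = 0.800000 - (-0.426115)/1.274721 = 1.134281
Iteration 2:
  f(1.134281) = 0.027920
  f'(1.134281) = 1.385786
  x_2 = 1.134281 - 0.027920/1.385786 = 1.114134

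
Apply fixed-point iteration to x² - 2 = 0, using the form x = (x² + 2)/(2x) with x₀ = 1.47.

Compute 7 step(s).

Equation: x² - 2 = 0
Fixed-point form: x = (x² + 2)/(2x)
x₀ = 1.47

x_1 = g(1.470000) = 1.415272
x_2 = g(1.415272) = 1.414214
x_3 = g(1.414214) = 1.414214
x_4 = g(1.414214) = 1.414214
x_5 = g(1.414214) = 1.414214
x_6 = g(1.414214) = 1.414214
x_7 = g(1.414214) = 1.414214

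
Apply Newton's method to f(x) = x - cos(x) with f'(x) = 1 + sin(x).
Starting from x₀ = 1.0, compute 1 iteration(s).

f(x) = x - cos(x)
f'(x) = 1 + sin(x)
x₀ = 1.0

Newton-Raphson formula: x_{n+1} = x_n - f(x_n)/f'(x_n)

Iteration 1:
  f(1.000000) = 0.459698
  f'(1.000000) = 1.841471
  x_1 = 1.000000 - 0.459698/1.841471 = 0.750364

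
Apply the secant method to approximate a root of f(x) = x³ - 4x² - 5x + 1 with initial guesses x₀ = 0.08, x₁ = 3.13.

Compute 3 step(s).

f(x) = x³ - 4x² - 5x + 1
x₀ = 0.08, x₁ = 3.13

Secant formula: x_{n+1} = x_n - f(x_n)(x_n - x_{n-1})/(f(x_n) - f(x_{n-1}))

Iteration 1:
  f(0.080000) = 0.574912
  f(3.130000) = -23.173303
  x_2 = 3.130000 - (-23.173303)×(3.130000 - 0.080000)/(-23.173303 - 0.574912)
       = 0.153836
Iteration 2:
  f(3.130000) = -23.173303
  f(0.153836) = 0.139796
  x_3 = 0.153836 - 0.139796×(0.153836 - 3.130000)/(0.139796 - (-23.173303))
       = 0.171683
Iteration 3:
  f(0.153836) = 0.139796
  f(0.171683) = 0.028746
  x_4 = 0.171683 - 0.028746×(0.171683 - 0.153836)/(0.028746 - 0.139796)
       = 0.176303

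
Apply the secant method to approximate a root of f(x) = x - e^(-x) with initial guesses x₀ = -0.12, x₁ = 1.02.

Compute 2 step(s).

f(x) = x - e^(-x)
x₀ = -0.12, x₁ = 1.02

Secant formula: x_{n+1} = x_n - f(x_n)(x_n - x_{n-1})/(f(x_n) - f(x_{n-1}))

Iteration 1:
  f(-0.120000) = -1.247497
  f(1.020000) = 0.659405
  x_2 = 1.020000 - 0.659405×(1.020000 - (-0.120000))/(0.659405 - (-1.247497))
       = 0.625789
Iteration 2:
  f(1.020000) = 0.659405
  f(0.625789) = 0.090950
  x_3 = 0.625789 - 0.090950×(0.625789 - 1.020000)/(0.090950 - 0.659405)
       = 0.562717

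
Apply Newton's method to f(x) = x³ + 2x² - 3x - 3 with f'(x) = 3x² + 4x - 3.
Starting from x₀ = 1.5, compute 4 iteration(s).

f(x) = x³ + 2x² - 3x - 3
f'(x) = 3x² + 4x - 3
x₀ = 1.5

Newton-Raphson formula: x_{n+1} = x_n - f(x_n)/f'(x_n)

Iteration 1:
  f(1.500000) = 0.375000
  f'(1.500000) = 9.750000
  x_1 = 1.500000 - 0.375000/9.750000 = 1.461538
Iteration 2:
  f(1.461538) = 0.009558
  f'(1.461538) = 9.254438
  x_2 = 1.461538 - 0.009558/9.254438 = 1.460506
Iteration 3:
  f(1.460506) = 0.000007
  f'(1.460506) = 9.241252
  x_3 = 1.460506 - 0.000007/9.241252 = 1.460505
Iteration 4:
  f(1.460505) = 0.000000
  f'(1.460505) = 9.241243
  x_4 = 1.460505 - 0.000000/9.241243 = 1.460505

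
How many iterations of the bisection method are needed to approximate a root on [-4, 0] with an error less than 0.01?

We need (b-a)/2^n ≤ 0.01
(0 - (-4))/2^n ≤ 0.01
4/2^n ≤ 0.01
2^n ≥ 400
n ≥ log₂(400) = 8.64
n ≥ 9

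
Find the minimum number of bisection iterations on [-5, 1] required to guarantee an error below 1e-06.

We need (b-a)/2^n ≤ 1e-06
(1 - (-5))/2^n ≤ 1e-06
6/2^n ≤ 1e-06
2^n ≥ 6000000
n ≥ log₂(6000000) = 22.52
n ≥ 23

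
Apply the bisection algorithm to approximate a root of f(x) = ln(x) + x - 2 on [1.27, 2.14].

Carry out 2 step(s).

f(x) = ln(x) + x - 2
Initial interval: [1.27, 2.14]

Iteration 1:
  c_1 = (1.270000 + 2.140000)/2 = 1.705000
  f(c_1) = f(1.705000) = 0.238565
  f(a) × f(c) < 0, new interval: [1.270000, 1.705000]
Iteration 2:
  c_2 = (1.270000 + 1.705000)/2 = 1.487500
  f(c_2) = f(1.487500) = -0.115403
  f(a) × f(c) ≥ 0, new interval: [1.487500, 1.705000]

After 2 iteration(s), the approximation is c_2 = 1.487500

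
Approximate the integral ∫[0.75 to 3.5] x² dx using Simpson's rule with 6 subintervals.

f(x) = x²
a = 0.75, b = 3.5, n = 6
h = (b - a)/n = 0.458333

Simpson's rule: (h/3)[f(x₀) + 4f(x₁) + 2f(x₂) + ... + f(xₙ)]

x_0 = 0.7500, f(x_0) = 0.562500, coefficient = 1
x_1 = 1.2083, f(x_1) = 1.460069, coefficient = 4
x_2 = 1.6667, f(x_2) = 2.777778, coefficient = 2
x_3 = 2.1250, f(x_3) = 4.515625, coefficient = 4
x_4 = 2.5833, f(x_4) = 6.673611, coefficient = 2
x_5 = 3.0417, f(x_5) = 9.251736, coefficient = 4
x_6 = 3.5000, f(x_6) = 12.250000, coefficient = 1

I ≈ (0.458333/3) × 92.625000 = 14.151042
Exact value: 14.151042
Error: 0.000000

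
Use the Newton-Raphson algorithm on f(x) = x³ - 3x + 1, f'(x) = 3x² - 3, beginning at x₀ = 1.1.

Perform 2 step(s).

f(x) = x³ - 3x + 1
f'(x) = 3x² - 3
x₀ = 1.1

Newton-Raphson formula: x_{n+1} = x_n - f(x_n)/f'(x_n)

Iteration 1:
  f(1.100000) = -0.969000
  f'(1.100000) = 0.630000
  x_1 = 1.100000 - (-0.969000)/0.630000 = 2.638095
Iteration 2:
  f(2.638095) = 11.445661
  f'(2.638095) = 17.878639
  x_2 = 2.638095 - 11.445661/17.878639 = 1.997909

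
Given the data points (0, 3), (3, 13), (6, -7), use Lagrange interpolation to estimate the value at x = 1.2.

Lagrange interpolation formula:
P(x) = Σ yᵢ × Lᵢ(x)
where Lᵢ(x) = Π_{j≠i} (x - xⱼ)/(xᵢ - xⱼ)

L_0(1.2) = (1.2 - 3)/(0 - 3) × (1.2 - 6)/(0 - 6) = 0.480000
L_1(1.2) = (1.2 - 0)/(3 - 0) × (1.2 - 6)/(3 - 6) = 0.640000
L_2(1.2) = (1.2 - 0)/(6 - 0) × (1.2 - 3)/(6 - 3) = -0.120000

P(1.2) = 3×L_0(1.2) + 13×L_1(1.2) + (-7)×L_2(1.2)
P(1.2) = 10.600000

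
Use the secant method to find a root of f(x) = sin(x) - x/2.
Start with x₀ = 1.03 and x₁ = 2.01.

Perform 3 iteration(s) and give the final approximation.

f(x) = sin(x) - x/2
x₀ = 1.03, x₁ = 2.01

Secant formula: x_{n+1} = x_n - f(x_n)(x_n - x_{n-1})/(f(x_n) - f(x_{n-1}))

Iteration 1:
  f(1.030000) = 0.342299
  f(2.010000) = -0.099909
  x_2 = 2.010000 - (-0.099909)×(2.010000 - 1.030000)/(-0.099909 - 0.342299)
       = 1.788586
Iteration 2:
  f(2.010000) = -0.099909
  f(1.788586) = 0.082085
  x_3 = 1.788586 - 0.082085×(1.788586 - 2.010000)/(0.082085 - (-0.099909))
       = 1.888450
Iteration 3:
  f(1.788586) = 0.082085
  f(1.888450) = 0.005746
  x_4 = 1.888450 - 0.005746×(1.888450 - 1.788586)/(0.005746 - 0.082085)
       = 1.895967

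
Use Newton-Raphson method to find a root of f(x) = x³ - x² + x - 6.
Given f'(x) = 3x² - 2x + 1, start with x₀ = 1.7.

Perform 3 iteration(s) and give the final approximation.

f(x) = x³ - x² + x - 6
f'(x) = 3x² - 2x + 1
x₀ = 1.7

Newton-Raphson formula: x_{n+1} = x_n - f(x_n)/f'(x_n)

Iteration 1:
  f(1.700000) = -2.277000
  f'(1.700000) = 6.270000
  x_1 = 1.700000 - (-2.277000)/6.270000 = 2.063158
Iteration 2:
  f(2.063158) = 0.588618
  f'(2.063158) = 9.643546
  x_2 = 2.063158 - 0.588618/9.643546 = 2.002120
Iteration 3:
  f(2.002120) = 0.019106
  f'(2.002120) = 9.021218
  x_3 = 2.002120 - 0.019106/9.021218 = 2.000002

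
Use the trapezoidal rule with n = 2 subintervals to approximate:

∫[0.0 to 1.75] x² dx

f(x) = x²
a = 0.0, b = 1.75, n = 2
h = (b - a)/n = 0.875000

Trapezoidal rule: (h/2)[f(x₀) + 2f(x₁) + 2f(x₂) + ... + f(xₙ)]

x_0 = 0.0000, f(x_0) = 0.000000, coefficient = 1
x_1 = 0.8750, f(x_1) = 0.765625, coefficient = 2
x_2 = 1.7500, f(x_2) = 3.062500, coefficient = 1

I ≈ (0.875000/2) × 4.593750 = 2.009766
Exact value: 1.786458
Error: 0.223307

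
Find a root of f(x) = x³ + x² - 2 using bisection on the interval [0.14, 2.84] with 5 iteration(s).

f(x) = x³ + x² - 2
Initial interval: [0.14, 2.84]

Iteration 1:
  c_1 = (0.140000 + 2.840000)/2 = 1.490000
  f(c_1) = f(1.490000) = 3.528049
  f(a) × f(c) < 0, new interval: [0.140000, 1.490000]
Iteration 2:
  c_2 = (0.140000 + 1.490000)/2 = 0.815000
  f(c_2) = f(0.815000) = -0.794432
  f(a) × f(c) ≥ 0, new interval: [0.815000, 1.490000]
Iteration 3:
  c_3 = (0.815000 + 1.490000)/2 = 1.152500
  f(c_3) = f(1.152500) = 0.859072
  f(a) × f(c) < 0, new interval: [0.815000, 1.152500]
Iteration 4:
  c_4 = (0.815000 + 1.152500)/2 = 0.983750
  f(c_4) = f(0.983750) = -0.080198
  f(a) × f(c) ≥ 0, new interval: [0.983750, 1.152500]
Iteration 5:
  c_5 = (0.983750 + 1.152500)/2 = 1.068125
  f(c_5) = f(1.068125) = 0.359505
  f(a) × f(c) < 0, new interval: [0.983750, 1.068125]

After 5 iteration(s), the approximation is c_5 = 1.068125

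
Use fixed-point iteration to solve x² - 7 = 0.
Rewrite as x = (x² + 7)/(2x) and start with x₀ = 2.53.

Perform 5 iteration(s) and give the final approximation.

Equation: x² - 7 = 0
Fixed-point form: x = (x² + 7)/(2x)
x₀ = 2.53

x_1 = g(2.530000) = 2.648399
x_2 = g(2.648399) = 2.645753
x_3 = g(2.645753) = 2.645751
x_4 = g(2.645751) = 2.645751
x_5 = g(2.645751) = 2.645751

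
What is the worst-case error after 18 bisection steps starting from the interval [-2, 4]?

Bisection error bound: |error| ≤ (b-a)/2^n
|error| ≤ (4 - (-2))/2^18 = 6/2^18
|error| ≤ 0.0000228882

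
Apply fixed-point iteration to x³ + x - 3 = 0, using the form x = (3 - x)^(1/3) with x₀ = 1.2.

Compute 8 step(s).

Equation: x³ + x - 3 = 0
Fixed-point form: x = (3 - x)^(1/3)
x₀ = 1.2

x_1 = g(1.200000) = 1.216440
x_2 = g(1.216440) = 1.212726
x_3 = g(1.212726) = 1.213567
x_4 = g(1.213567) = 1.213377
x_5 = g(1.213377) = 1.213420
x_6 = g(1.213420) = 1.213410
x_7 = g(1.213410) = 1.213412
x_8 = g(1.213412) = 1.213412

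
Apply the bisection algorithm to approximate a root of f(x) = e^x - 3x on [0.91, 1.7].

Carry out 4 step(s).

f(x) = e^x - 3x
Initial interval: [0.91, 1.7]

Iteration 1:
  c_1 = (0.910000 + 1.700000)/2 = 1.305000
  f(c_1) = f(1.305000) = -0.227311
  f(a) × f(c) ≥ 0, new interval: [1.305000, 1.700000]
Iteration 2:
  c_2 = (1.305000 + 1.700000)/2 = 1.502500
  f(c_2) = f(1.502500) = -0.014593
  f(a) × f(c) ≥ 0, new interval: [1.502500, 1.700000]
Iteration 3:
  c_3 = (1.502500 + 1.700000)/2 = 1.601250
  f(c_3) = f(1.601250) = 0.155478
  f(a) × f(c) < 0, new interval: [1.502500, 1.601250]
Iteration 4:
  c_4 = (1.502500 + 1.601250)/2 = 1.551875
  f(c_4) = f(1.551875) = 0.064687
  f(a) × f(c) < 0, new interval: [1.502500, 1.551875]

After 4 iteration(s), the approximation is c_4 = 1.551875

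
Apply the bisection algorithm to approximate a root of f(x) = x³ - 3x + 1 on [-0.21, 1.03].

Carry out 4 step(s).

f(x) = x³ - 3x + 1
Initial interval: [-0.21, 1.03]

Iteration 1:
  c_1 = (-0.210000 + 1.030000)/2 = 0.410000
  f(c_1) = f(0.410000) = -0.161079
  f(a) × f(c) < 0, new interval: [-0.210000, 0.410000]
Iteration 2:
  c_2 = (-0.210000 + 0.410000)/2 = 0.100000
  f(c_2) = f(0.100000) = 0.701000
  f(a) × f(c) ≥ 0, new interval: [0.100000, 0.410000]
Iteration 3:
  c_3 = (0.100000 + 0.410000)/2 = 0.255000
  f(c_3) = f(0.255000) = 0.251581
  f(a) × f(c) ≥ 0, new interval: [0.255000, 0.410000]
Iteration 4:
  c_4 = (0.255000 + 0.410000)/2 = 0.332500
  f(c_4) = f(0.332500) = 0.039260
  f(a) × f(c) ≥ 0, new interval: [0.332500, 0.410000]

After 4 iteration(s), the approximation is c_4 = 0.332500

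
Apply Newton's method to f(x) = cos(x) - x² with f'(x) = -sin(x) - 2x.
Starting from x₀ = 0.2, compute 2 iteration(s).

f(x) = cos(x) - x²
f'(x) = -sin(x) - 2x
x₀ = 0.2

Newton-Raphson formula: x_{n+1} = x_n - f(x_n)/f'(x_n)

Iteration 1:
  f(0.200000) = 0.940067
  f'(0.200000) = -0.598669
  x_1 = 0.200000 - 0.940067/(-0.598669) = 1.770260
Iteration 2:
  f(1.770260) = -3.331965
  f'(1.770260) = -4.520693
  x_2 = 1.770260 - (-3.331965)/(-4.520693) = 1.033213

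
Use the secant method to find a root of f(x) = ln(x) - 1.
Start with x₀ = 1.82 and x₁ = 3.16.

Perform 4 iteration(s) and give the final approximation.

f(x) = ln(x) - 1
x₀ = 1.82, x₁ = 3.16

Secant formula: x_{n+1} = x_n - f(x_n)(x_n - x_{n-1})/(f(x_n) - f(x_{n-1}))

Iteration 1:
  f(1.820000) = -0.401163
  f(3.160000) = 0.150572
  x_2 = 3.160000 - 0.150572×(3.160000 - 1.820000)/(0.150572 - (-0.401163))
       = 2.794306
Iteration 2:
  f(3.160000) = 0.150572
  f(2.794306) = 0.027584
  x_3 = 2.794306 - 0.027584×(2.794306 - 3.160000)/(0.027584 - 0.150572)
       = 2.712288
Iteration 3:
  f(2.794306) = 0.027584
  f(2.712288) = -0.002207
  x_4 = 2.712288 - (-0.002207)×(2.712288 - 2.794306)/(-0.002207 - 0.027584)
       = 2.718365
Iteration 4:
  f(2.712288) = -0.002207
  f(2.718365) = 0.000031
  x_5 = 2.718365 - 0.000031×(2.718365 - 2.712288)/(0.000031 - (-0.002207))
       = 2.718282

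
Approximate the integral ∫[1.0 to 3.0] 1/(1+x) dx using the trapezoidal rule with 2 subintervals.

f(x) = 1/(1+x)
a = 1.0, b = 3.0, n = 2
h = (b - a)/n = 1.000000

Trapezoidal rule: (h/2)[f(x₀) + 2f(x₁) + 2f(x₂) + ... + f(xₙ)]

x_0 = 1.0000, f(x_0) = 0.500000, coefficient = 1
x_1 = 2.0000, f(x_1) = 0.333333, coefficient = 2
x_2 = 3.0000, f(x_2) = 0.250000, coefficient = 1

I ≈ (1.000000/2) × 1.416667 = 0.708333
Exact value: 0.693147
Error: 0.015186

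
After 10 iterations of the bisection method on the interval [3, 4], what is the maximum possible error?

Bisection error bound: |error| ≤ (b-a)/2^n
|error| ≤ (4 - 3)/2^10 = 1/2^10
|error| ≤ 0.0009765625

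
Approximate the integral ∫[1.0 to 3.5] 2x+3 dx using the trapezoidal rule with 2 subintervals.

f(x) = 2x+3
a = 1.0, b = 3.5, n = 2
h = (b - a)/n = 1.250000

Trapezoidal rule: (h/2)[f(x₀) + 2f(x₁) + 2f(x₂) + ... + f(xₙ)]

x_0 = 1.0000, f(x_0) = 5.000000, coefficient = 1
x_1 = 2.2500, f(x_1) = 7.500000, coefficient = 2
x_2 = 3.5000, f(x_2) = 10.000000, coefficient = 1

I ≈ (1.250000/2) × 30.000000 = 18.750000
Exact value: 18.750000
Error: 0.000000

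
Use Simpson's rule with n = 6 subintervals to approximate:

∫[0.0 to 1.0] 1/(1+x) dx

f(x) = 1/(1+x)
a = 0.0, b = 1.0, n = 6
h = (b - a)/n = 0.166667

Simpson's rule: (h/3)[f(x₀) + 4f(x₁) + 2f(x₂) + ... + f(xₙ)]

x_0 = 0.0000, f(x_0) = 1.000000, coefficient = 1
x_1 = 0.1667, f(x_1) = 0.857143, coefficient = 4
x_2 = 0.3333, f(x_2) = 0.750000, coefficient = 2
x_3 = 0.5000, f(x_3) = 0.666667, coefficient = 4
x_4 = 0.6667, f(x_4) = 0.600000, coefficient = 2
x_5 = 0.8333, f(x_5) = 0.545455, coefficient = 4
x_6 = 1.0000, f(x_6) = 0.500000, coefficient = 1

I ≈ (0.166667/3) × 12.477056 = 0.693170
Exact value: 0.693147
Error: 0.000023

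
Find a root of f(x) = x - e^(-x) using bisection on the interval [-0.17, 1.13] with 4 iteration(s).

f(x) = x - e^(-x)
Initial interval: [-0.17, 1.13]

Iteration 1:
  c_1 = (-0.170000 + 1.130000)/2 = 0.480000
  f(c_1) = f(0.480000) = -0.138783
  f(a) × f(c) ≥ 0, new interval: [0.480000, 1.130000]
Iteration 2:
  c_2 = (0.480000 + 1.130000)/2 = 0.805000
  f(c_2) = f(0.805000) = 0.357912
  f(a) × f(c) < 0, new interval: [0.480000, 0.805000]
Iteration 3:
  c_3 = (0.480000 + 0.805000)/2 = 0.642500
  f(c_3) = f(0.642500) = 0.116524
  f(a) × f(c) < 0, new interval: [0.480000, 0.642500]
Iteration 4:
  c_4 = (0.480000 + 0.642500)/2 = 0.561250
  f(c_4) = f(0.561250) = -0.009245
  f(a) × f(c) ≥ 0, new interval: [0.561250, 0.642500]

After 4 iteration(s), the approximation is c_4 = 0.561250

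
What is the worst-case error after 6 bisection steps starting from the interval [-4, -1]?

Bisection error bound: |error| ≤ (b-a)/2^n
|error| ≤ (-1 - (-4))/2^6 = 3/2^6
|error| ≤ 0.0468750000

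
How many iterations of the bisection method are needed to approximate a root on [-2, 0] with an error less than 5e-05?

We need (b-a)/2^n ≤ 5e-05
(0 - (-2))/2^n ≤ 5e-05
2/2^n ≤ 5e-05
2^n ≥ 40000
n ≥ log₂(40000) = 15.29
n ≥ 16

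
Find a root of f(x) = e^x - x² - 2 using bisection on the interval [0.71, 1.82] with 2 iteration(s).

f(x) = e^x - x² - 2
Initial interval: [0.71, 1.82]

Iteration 1:
  c_1 = (0.710000 + 1.820000)/2 = 1.265000
  f(c_1) = f(1.265000) = -0.057132
  f(a) × f(c) ≥ 0, new interval: [1.265000, 1.820000]
Iteration 2:
  c_2 = (1.265000 + 1.820000)/2 = 1.542500
  f(c_2) = f(1.542500) = 0.296960
  f(a) × f(c) < 0, new interval: [1.265000, 1.542500]

After 2 iteration(s), the approximation is c_2 = 1.542500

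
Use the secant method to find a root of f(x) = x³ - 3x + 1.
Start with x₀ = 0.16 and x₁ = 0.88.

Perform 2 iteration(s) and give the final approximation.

f(x) = x³ - 3x + 1
x₀ = 0.16, x₁ = 0.88

Secant formula: x_{n+1} = x_n - f(x_n)(x_n - x_{n-1})/(f(x_n) - f(x_{n-1}))

Iteration 1:
  f(0.160000) = 0.524096
  f(0.880000) = -0.958528
  x_2 = 0.880000 - (-0.958528)×(0.880000 - 0.160000)/(-0.958528 - 0.524096)
       = 0.414514
Iteration 2:
  f(0.880000) = -0.958528
  f(0.414514) = -0.172320
  x_3 = 0.414514 - (-0.172320)×(0.414514 - 0.880000)/(-0.172320 - (-0.958528))
       = 0.312490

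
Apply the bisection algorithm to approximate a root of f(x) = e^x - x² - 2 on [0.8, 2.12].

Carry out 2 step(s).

f(x) = e^x - x² - 2
Initial interval: [0.8, 2.12]

Iteration 1:
  c_1 = (0.800000 + 2.120000)/2 = 1.460000
  f(c_1) = f(1.460000) = 0.174360
  f(a) × f(c) < 0, new interval: [0.800000, 1.460000]
Iteration 2:
  c_2 = (0.800000 + 1.460000)/2 = 1.130000
  f(c_2) = f(1.130000) = -0.181243
  f(a) × f(c) ≥ 0, new interval: [1.130000, 1.460000]

After 2 iteration(s), the approximation is c_2 = 1.130000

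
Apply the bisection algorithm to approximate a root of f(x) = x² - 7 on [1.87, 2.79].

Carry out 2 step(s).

f(x) = x² - 7
Initial interval: [1.87, 2.79]

Iteration 1:
  c_1 = (1.870000 + 2.790000)/2 = 2.330000
  f(c_1) = f(2.330000) = -1.571100
  f(a) × f(c) ≥ 0, new interval: [2.330000, 2.790000]
Iteration 2:
  c_2 = (2.330000 + 2.790000)/2 = 2.560000
  f(c_2) = f(2.560000) = -0.446400
  f(a) × f(c) ≥ 0, new interval: [2.560000, 2.790000]

After 2 iteration(s), the approximation is c_2 = 2.560000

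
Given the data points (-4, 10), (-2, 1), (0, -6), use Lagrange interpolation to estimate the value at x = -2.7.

Lagrange interpolation formula:
P(x) = Σ yᵢ × Lᵢ(x)
where Lᵢ(x) = Π_{j≠i} (x - xⱼ)/(xᵢ - xⱼ)

L_0(-2.7) = (-2.7 - (-2))/(-4 - (-2)) × (-2.7 - 0)/(-4 - 0) = 0.236250
L_1(-2.7) = (-2.7 - (-4))/(-2 - (-4)) × (-2.7 - 0)/(-2 - 0) = 0.877500
L_2(-2.7) = (-2.7 - (-4))/(0 - (-4)) × (-2.7 - (-2))/(0 - (-2)) = -0.113750

P(-2.7) = 10×L_0(-2.7) + 1×L_1(-2.7) + (-6)×L_2(-2.7)
P(-2.7) = 3.922500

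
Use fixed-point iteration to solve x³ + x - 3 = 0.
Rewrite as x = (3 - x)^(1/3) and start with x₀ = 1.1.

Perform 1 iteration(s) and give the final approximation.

Equation: x³ + x - 3 = 0
Fixed-point form: x = (3 - x)^(1/3)
x₀ = 1.1

x_1 = g(1.100000) = 1.238562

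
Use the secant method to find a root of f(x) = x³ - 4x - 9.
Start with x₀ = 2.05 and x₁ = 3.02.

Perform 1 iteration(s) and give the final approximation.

f(x) = x³ - 4x - 9
x₀ = 2.05, x₁ = 3.02

Secant formula: x_{n+1} = x_n - f(x_n)(x_n - x_{n-1})/(f(x_n) - f(x_{n-1}))

Iteration 1:
  f(2.050000) = -8.584875
  f(3.020000) = 6.463608
  x_2 = 3.020000 - 6.463608×(3.020000 - 2.050000)/(6.463608 - (-8.584875))
       = 2.603367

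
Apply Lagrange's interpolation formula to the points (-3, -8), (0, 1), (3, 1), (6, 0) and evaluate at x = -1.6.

Lagrange interpolation formula:
P(x) = Σ yᵢ × Lᵢ(x)
where Lᵢ(x) = Π_{j≠i} (x - xⱼ)/(xᵢ - xⱼ)

L_0(-1.6) = (-1.6 - 0)/(-3 - 0) × (-1.6 - 3)/(-3 - 3) × (-1.6 - 6)/(-3 - 6) = 0.345284
L_1(-1.6) = (-1.6 - (-3))/(0 - (-3)) × (-1.6 - 3)/(0 - 3) × (-1.6 - 6)/(0 - 6) = 0.906370
L_2(-1.6) = (-1.6 - (-3))/(3 - (-3)) × (-1.6 - 0)/(3 - 0) × (-1.6 - 6)/(3 - 6) = -0.315259
L_3(-1.6) = (-1.6 - (-3))/(6 - (-3)) × (-1.6 - 0)/(6 - 0) × (-1.6 - 3)/(6 - 3) = 0.063605

P(-1.6) = (-8)×L_0(-1.6) + 1×L_1(-1.6) + 1×L_2(-1.6) + 0×L_3(-1.6)
P(-1.6) = -2.171160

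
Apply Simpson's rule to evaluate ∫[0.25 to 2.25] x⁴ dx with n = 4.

f(x) = x⁴
a = 0.25, b = 2.25, n = 4
h = (b - a)/n = 0.500000

Simpson's rule: (h/3)[f(x₀) + 4f(x₁) + 2f(x₂) + ... + f(xₙ)]

x_0 = 0.2500, f(x_0) = 0.003906, coefficient = 1
x_1 = 0.7500, f(x_1) = 0.316406, coefficient = 4
x_2 = 1.2500, f(x_2) = 2.441406, coefficient = 2
x_3 = 1.7500, f(x_3) = 9.378906, coefficient = 4
x_4 = 2.2500, f(x_4) = 25.628906, coefficient = 1

I ≈ (0.500000/3) × 69.296875 = 11.549479
Exact value: 11.532812
Error: 0.016667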